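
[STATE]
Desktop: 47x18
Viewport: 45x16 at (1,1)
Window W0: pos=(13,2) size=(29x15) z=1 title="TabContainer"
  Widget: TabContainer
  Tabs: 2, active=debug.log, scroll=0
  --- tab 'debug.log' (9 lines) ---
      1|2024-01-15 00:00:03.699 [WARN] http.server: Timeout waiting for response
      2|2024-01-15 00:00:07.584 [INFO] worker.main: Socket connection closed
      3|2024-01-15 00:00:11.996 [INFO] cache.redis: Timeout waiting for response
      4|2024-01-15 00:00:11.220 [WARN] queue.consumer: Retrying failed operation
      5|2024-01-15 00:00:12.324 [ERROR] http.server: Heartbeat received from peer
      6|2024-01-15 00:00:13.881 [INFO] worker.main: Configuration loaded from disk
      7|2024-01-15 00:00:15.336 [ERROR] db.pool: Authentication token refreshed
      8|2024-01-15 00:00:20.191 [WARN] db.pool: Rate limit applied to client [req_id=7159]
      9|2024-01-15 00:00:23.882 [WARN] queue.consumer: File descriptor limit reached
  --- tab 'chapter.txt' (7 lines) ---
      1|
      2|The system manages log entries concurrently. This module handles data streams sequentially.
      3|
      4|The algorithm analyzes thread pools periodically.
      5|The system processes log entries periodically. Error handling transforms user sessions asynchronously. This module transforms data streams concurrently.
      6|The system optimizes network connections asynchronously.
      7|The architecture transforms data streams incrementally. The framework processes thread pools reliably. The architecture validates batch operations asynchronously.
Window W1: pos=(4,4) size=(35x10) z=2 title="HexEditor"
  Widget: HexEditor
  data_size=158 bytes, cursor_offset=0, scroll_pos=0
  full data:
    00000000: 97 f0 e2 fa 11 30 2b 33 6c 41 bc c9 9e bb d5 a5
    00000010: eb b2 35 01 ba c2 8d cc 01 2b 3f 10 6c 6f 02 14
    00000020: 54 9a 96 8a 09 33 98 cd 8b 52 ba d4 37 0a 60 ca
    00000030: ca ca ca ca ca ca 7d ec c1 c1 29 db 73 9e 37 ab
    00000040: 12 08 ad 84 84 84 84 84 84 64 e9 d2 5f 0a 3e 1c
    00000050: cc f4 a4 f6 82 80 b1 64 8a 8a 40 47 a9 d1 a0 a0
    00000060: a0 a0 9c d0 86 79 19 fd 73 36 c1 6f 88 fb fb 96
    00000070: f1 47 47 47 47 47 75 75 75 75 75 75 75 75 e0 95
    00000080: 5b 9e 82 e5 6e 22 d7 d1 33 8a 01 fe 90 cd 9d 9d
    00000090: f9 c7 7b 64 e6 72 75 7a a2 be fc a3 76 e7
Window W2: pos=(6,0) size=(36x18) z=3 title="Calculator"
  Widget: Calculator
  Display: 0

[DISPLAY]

     ┃ Calculator                       ┃    
     ┠──────────────────────────────────┨    
     ┃                                 0┃    
   ┏━┃┌───┬───┬───┬───┐                 ┃    
   ┃ ┃│ 7 │ 8 │ 9 │ ÷ │                 ┃    
   ┠─┃├───┼───┼───┼───┤                 ┃    
   ┃0┃│ 4 │ 5 │ 6 │ × │                 ┃    
   ┃0┃├───┼───┼───┼───┤                 ┃    
   ┃0┃│ 1 │ 2 │ 3 │ - │                 ┃    
   ┃0┃├───┼───┼───┼───┤                 ┃    
   ┃0┃│ 0 │ . │ = │ + │                 ┃    
   ┃0┃├───┼───┼───┼───┤                 ┃    
   ┗━┃│ C │ MC│ MR│ M+│                 ┃    
     ┃└───┴───┴───┴───┘                 ┃    
     ┃                                  ┃    
     ┃                                  ┃    


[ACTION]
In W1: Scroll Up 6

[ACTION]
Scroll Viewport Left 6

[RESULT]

      ┃ Calculator                       ┃   
      ┠──────────────────────────────────┨   
      ┃                                 0┃   
    ┏━┃┌───┬───┬───┬───┐                 ┃   
    ┃ ┃│ 7 │ 8 │ 9 │ ÷ │                 ┃   
    ┠─┃├───┼───┼───┼───┤                 ┃   
    ┃0┃│ 4 │ 5 │ 6 │ × │                 ┃   
    ┃0┃├───┼───┼───┼───┤                 ┃   
    ┃0┃│ 1 │ 2 │ 3 │ - │                 ┃   
    ┃0┃├───┼───┼───┼───┤                 ┃   
    ┃0┃│ 0 │ . │ = │ + │                 ┃   
    ┃0┃├───┼───┼───┼───┤                 ┃   
    ┗━┃│ C │ MC│ MR│ M+│                 ┃   
      ┃└───┴───┴───┴───┘                 ┃   
      ┃                                  ┃   
      ┃                                  ┃   


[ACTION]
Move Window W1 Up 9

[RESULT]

    ┃ ┃ Calculator                       ┃   
    ┠─┠──────────────────────────────────┨   
    ┃0┃                                 0┃   
    ┃0┃┌───┬───┬───┬───┐                 ┃   
    ┃0┃│ 7 │ 8 │ 9 │ ÷ │                 ┃   
    ┃0┃├───┼───┼───┼───┤                 ┃   
    ┃0┃│ 4 │ 5 │ 6 │ × │                 ┃   
    ┃0┃├───┼───┼───┼───┤                 ┃   
    ┗━┃│ 1 │ 2 │ 3 │ - │                 ┃   
      ┃├───┼───┼───┼───┤                 ┃   
      ┃│ 0 │ . │ = │ + │                 ┃   
      ┃├───┼───┼───┼───┤                 ┃   
      ┃│ C │ MC│ MR│ M+│                 ┃   
      ┃└───┴───┴───┴───┘                 ┃   
      ┃                                  ┃   
      ┃                                  ┃   


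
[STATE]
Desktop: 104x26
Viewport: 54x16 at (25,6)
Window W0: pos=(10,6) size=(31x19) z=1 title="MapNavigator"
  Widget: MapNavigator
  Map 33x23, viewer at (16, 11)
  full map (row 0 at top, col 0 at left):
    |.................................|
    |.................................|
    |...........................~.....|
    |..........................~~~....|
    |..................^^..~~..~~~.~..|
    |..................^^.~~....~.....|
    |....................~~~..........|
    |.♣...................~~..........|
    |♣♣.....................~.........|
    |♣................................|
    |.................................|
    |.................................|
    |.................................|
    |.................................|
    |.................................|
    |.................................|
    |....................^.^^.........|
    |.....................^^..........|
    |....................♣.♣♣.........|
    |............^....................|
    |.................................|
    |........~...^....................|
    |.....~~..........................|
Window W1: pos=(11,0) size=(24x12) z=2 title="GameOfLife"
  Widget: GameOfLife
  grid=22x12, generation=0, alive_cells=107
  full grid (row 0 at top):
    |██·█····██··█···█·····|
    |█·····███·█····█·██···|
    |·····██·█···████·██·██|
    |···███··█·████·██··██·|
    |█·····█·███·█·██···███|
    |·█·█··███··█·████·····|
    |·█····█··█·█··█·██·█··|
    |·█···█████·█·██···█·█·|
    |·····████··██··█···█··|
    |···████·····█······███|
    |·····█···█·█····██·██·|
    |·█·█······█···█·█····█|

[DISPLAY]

·██···███┃━━━━━┓                                      
████·····┃     ┃                                      
·█·██·█··┃─────┨                                      
██···█·█·┃~~~.~┃                                      
··█···█··┃.~...┃                                      
━━━━━━━━━┛.....┃                                      
.....~~........┃                                      
.......~.......┃                                      
...............┃                                      
...............┃                                      
@..............┃                                      
...............┃                                      
...............┃                                      
...............┃                                      
...............┃                                      
....^.^^.......┃                                      


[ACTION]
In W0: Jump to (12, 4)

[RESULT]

·██···███┃━━━━━┓                                      
████·····┃     ┃                                      
·█·██·█··┃─────┨                                      
██···█·█·┃     ┃                                      
··█···█··┃     ┃                                      
━━━━━━━━━┛     ┃                                      
...............┃                                      
...............┃                                      
...............┃                                      
..............~┃                                      
@.....^^..~~..~┃                                      
......^^.~~....┃                                      
........~~~....┃                                      
.........~~....┃                                      
...........~...┃                                      
...............┃                                      


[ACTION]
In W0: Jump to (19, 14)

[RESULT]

·██···███┃━━━━━┓                                      
████·····┃     ┃                                      
·█·██·█··┃─────┨                                      
██···█·█·┃.... ┃                                      
··█···█··┃.... ┃                                      
━━━━━━━━━┛.... ┃                                      
.............. ┃                                      
.............. ┃                                      
.............. ┃                                      
.............. ┃                                      
@............. ┃                                      
.............. ┃                                      
.^.^^......... ┃                                      
..^^.......... ┃                                      
.♣.♣♣......... ┃                                      
.............. ┃                                      


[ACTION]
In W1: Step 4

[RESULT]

······███┃━━━━━┓                                      
···█··██·┃     ┃                                      
·█·······┃─────┨                                      
·········┃.... ┃                                      
·█·█·····┃.... ┃                                      
━━━━━━━━━┛.... ┃                                      
.............. ┃                                      
.............. ┃                                      
.............. ┃                                      
.............. ┃                                      
@............. ┃                                      
.............. ┃                                      
.^.^^......... ┃                                      
..^^.......... ┃                                      
.♣.♣♣......... ┃                                      
.............. ┃                                      


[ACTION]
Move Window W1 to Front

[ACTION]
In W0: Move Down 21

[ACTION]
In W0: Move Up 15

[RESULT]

······███┃━━━━━┓                                      
···█··██·┃     ┃                                      
·█·······┃─────┨                                      
·········┃.... ┃                                      
·█·█·····┃.... ┃                                      
━━━━━━━━━┛.... ┃                                      
.......~~~.... ┃                                      
^..~~..~~~.~.. ┃                                      
^.~~....~..... ┃                                      
.~~~.......... ┃                                      
@.~~.......... ┃                                      
....~......... ┃                                      
.............. ┃                                      
.............. ┃                                      
.............. ┃                                      
.............. ┃                                      


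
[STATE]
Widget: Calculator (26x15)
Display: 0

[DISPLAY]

                         0
┌───┬───┬───┬───┐         
│ 7 │ 8 │ 9 │ ÷ │         
├───┼───┼───┼───┤         
│ 4 │ 5 │ 6 │ × │         
├───┼───┼───┼───┤         
│ 1 │ 2 │ 3 │ - │         
├───┼───┼───┼───┤         
│ 0 │ . │ = │ + │         
├───┼───┼───┼───┤         
│ C │ MC│ MR│ M+│         
└───┴───┴───┴───┘         
                          
                          
                          


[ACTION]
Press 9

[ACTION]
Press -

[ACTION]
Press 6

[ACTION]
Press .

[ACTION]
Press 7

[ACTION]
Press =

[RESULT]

                       2.3
┌───┬───┬───┬───┐         
│ 7 │ 8 │ 9 │ ÷ │         
├───┼───┼───┼───┤         
│ 4 │ 5 │ 6 │ × │         
├───┼───┼───┼───┤         
│ 1 │ 2 │ 3 │ - │         
├───┼───┼───┼───┤         
│ 0 │ . │ = │ + │         
├───┼───┼───┼───┤         
│ C │ MC│ MR│ M+│         
└───┴───┴───┴───┘         
                          
                          
                          


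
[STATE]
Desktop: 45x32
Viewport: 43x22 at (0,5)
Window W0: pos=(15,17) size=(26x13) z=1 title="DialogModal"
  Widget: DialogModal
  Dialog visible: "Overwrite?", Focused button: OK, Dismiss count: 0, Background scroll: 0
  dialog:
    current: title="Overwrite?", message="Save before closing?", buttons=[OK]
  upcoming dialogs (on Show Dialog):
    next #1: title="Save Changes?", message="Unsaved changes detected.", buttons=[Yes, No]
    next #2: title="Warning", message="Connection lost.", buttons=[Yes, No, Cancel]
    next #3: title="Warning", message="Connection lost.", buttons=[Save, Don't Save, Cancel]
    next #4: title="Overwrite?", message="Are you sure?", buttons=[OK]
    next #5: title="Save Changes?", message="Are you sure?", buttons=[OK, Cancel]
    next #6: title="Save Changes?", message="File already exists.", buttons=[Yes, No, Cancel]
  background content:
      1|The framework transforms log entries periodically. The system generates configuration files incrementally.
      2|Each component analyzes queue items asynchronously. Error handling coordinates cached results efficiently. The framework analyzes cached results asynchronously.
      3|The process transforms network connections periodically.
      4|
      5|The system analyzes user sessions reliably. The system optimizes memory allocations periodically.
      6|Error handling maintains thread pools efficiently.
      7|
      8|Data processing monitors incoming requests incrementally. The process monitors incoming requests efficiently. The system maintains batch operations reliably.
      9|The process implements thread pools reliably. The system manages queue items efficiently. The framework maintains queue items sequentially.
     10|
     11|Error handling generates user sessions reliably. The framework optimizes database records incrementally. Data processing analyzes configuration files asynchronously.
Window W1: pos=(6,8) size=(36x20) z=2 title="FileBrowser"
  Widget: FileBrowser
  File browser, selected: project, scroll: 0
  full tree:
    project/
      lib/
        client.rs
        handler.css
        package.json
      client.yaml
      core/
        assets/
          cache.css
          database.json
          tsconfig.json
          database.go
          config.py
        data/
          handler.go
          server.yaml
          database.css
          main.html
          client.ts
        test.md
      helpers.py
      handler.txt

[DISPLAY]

                                           
                                           
                                           
      ┏━━━━━━━━━━━━━━━━━━━━━━━━━━━━━━━━━━┓ 
      ┃ FileBrowser                      ┃ 
      ┠──────────────────────────────────┨ 
      ┃> [-] project/                    ┃ 
      ┃    [+] lib/                      ┃ 
      ┃    client.yaml                   ┃ 
      ┃    [+] core/                     ┃ 
      ┃    helpers.py                    ┃ 
      ┃    handler.txt                   ┃ 
      ┃                                  ┃ 
      ┃                                  ┃ 
      ┃                                  ┃ 
      ┃                                  ┃ 
      ┃                                  ┃ 
      ┃                                  ┃ 
      ┃                                  ┃ 
      ┃                                  ┃ 
      ┃                                  ┃ 
      ┃                                  ┃ 


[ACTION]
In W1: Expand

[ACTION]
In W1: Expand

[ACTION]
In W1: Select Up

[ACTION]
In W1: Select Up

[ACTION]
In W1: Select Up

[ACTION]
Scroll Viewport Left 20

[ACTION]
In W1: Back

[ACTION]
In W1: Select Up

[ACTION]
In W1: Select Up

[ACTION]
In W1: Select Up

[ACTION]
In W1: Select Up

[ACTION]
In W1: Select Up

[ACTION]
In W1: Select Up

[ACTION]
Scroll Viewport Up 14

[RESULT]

                                           
                                           
                                           
                                           
                                           
                                           
                                           
                                           
      ┏━━━━━━━━━━━━━━━━━━━━━━━━━━━━━━━━━━┓ 
      ┃ FileBrowser                      ┃ 
      ┠──────────────────────────────────┨ 
      ┃> [-] project/                    ┃ 
      ┃    [+] lib/                      ┃ 
      ┃    client.yaml                   ┃ 
      ┃    [+] core/                     ┃ 
      ┃    helpers.py                    ┃ 
      ┃    handler.txt                   ┃ 
      ┃                                  ┃ 
      ┃                                  ┃ 
      ┃                                  ┃ 
      ┃                                  ┃ 
      ┃                                  ┃ 


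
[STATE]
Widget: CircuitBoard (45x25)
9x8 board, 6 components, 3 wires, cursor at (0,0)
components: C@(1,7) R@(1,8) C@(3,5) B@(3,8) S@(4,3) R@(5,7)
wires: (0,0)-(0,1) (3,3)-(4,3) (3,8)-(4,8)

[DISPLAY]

   0 1 2 3 4 5 6 7 8                         
0  [.]─ ·                                    
                                             
1                               C   R        
                                             
2                                            
                                             
3               ·       C           B        
                │                   │        
4               S                   ·        
                                             
5                               R            
                                             
6                                            
                                             
7                                            
Cursor: (0,0)                                
                                             
                                             
                                             
                                             
                                             
                                             
                                             
                                             


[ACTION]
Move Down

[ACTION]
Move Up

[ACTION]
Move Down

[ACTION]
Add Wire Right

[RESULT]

   0 1 2 3 4 5 6 7 8                         
0   · ─ ·                                    
                                             
1  [.]─ ·                       C   R        
                                             
2                                            
                                             
3               ·       C           B        
                │                   │        
4               S                   ·        
                                             
5                               R            
                                             
6                                            
                                             
7                                            
Cursor: (1,0)                                
                                             
                                             
                                             
                                             
                                             
                                             
                                             
                                             


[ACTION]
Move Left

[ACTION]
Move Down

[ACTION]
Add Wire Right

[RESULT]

   0 1 2 3 4 5 6 7 8                         
0   · ─ ·                                    
                                             
1   · ─ ·                       C   R        
                                             
2  [.]─ ·                                    
                                             
3               ·       C           B        
                │                   │        
4               S                   ·        
                                             
5                               R            
                                             
6                                            
                                             
7                                            
Cursor: (2,0)                                
                                             
                                             
                                             
                                             
                                             
                                             
                                             
                                             


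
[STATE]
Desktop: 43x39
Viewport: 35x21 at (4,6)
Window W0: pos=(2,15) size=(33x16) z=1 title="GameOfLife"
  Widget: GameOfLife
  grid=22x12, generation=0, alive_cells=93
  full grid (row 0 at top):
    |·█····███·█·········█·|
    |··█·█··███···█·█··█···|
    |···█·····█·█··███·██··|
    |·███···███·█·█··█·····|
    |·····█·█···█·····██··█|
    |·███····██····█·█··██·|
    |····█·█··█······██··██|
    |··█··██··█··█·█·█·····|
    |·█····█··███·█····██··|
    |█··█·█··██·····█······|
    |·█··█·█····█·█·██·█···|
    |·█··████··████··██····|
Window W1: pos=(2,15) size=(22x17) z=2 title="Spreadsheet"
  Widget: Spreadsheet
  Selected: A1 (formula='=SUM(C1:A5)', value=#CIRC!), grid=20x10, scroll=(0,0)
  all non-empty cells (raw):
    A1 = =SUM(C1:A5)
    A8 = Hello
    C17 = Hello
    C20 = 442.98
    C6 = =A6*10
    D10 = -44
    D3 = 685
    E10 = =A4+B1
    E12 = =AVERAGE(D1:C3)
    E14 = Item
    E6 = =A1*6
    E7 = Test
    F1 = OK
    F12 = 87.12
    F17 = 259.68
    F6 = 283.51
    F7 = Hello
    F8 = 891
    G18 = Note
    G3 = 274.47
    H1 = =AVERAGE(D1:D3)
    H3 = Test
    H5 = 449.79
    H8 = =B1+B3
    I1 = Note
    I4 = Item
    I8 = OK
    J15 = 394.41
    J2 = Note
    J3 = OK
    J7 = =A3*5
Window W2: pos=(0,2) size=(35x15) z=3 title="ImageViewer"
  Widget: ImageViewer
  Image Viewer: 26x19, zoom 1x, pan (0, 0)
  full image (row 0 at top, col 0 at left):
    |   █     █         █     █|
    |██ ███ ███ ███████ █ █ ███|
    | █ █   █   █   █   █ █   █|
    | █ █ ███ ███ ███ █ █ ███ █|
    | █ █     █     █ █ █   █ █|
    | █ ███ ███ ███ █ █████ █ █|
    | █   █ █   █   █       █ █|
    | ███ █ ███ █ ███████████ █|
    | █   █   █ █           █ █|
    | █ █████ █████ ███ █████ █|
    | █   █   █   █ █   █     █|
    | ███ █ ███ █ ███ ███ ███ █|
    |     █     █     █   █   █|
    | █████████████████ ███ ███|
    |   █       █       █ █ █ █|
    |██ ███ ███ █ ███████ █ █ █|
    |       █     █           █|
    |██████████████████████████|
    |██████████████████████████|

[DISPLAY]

███ ███ ███████ █ █ ███       ┃    
█   █   █   █   █ █   █       ┃    
█ ███ ███ ███ █ █ ███ █       ┃    
█     █     █ █ █   █ █       ┃    
███ ███ ███ █ █████ █ █       ┃    
  █ █   █   █       █ █       ┃    
█ █ ███ █ ███████████ █       ┃    
  █   █ █           █ █       ┃    
█████ █████ ███ █████ █       ┃    
  █   █   █ █   █     █       ┃    
━━━━━━━━━━━━━━━━━━━━━━━━━━━━━━┛    
───────────────────┨──────────┨    
1: =SUM(C1:A5)     ┃          ┃    
      A       B    ┃·         ┃    
-------------------┃·         ┃    
 1 [#CIRC!]       0┃·         ┃    
 2        0       0┃·         ┃    
 3        0       0┃█         ┃    
 4        0       0┃·         ┃    
 5        0       0┃█         ┃    
 6        0       0┃·         ┃    


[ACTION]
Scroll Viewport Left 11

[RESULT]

┃██ ███ ███ ███████ █ █ ███       ┃
┃ █ █   █   █   █   █ █   █       ┃
┃ █ █ ███ ███ ███ █ █ ███ █       ┃
┃ █ █     █     █ █ █   █ █       ┃
┃ █ ███ ███ ███ █ █████ █ █       ┃
┃ █   █ █   █   █       █ █       ┃
┃ ███ █ ███ █ ███████████ █       ┃
┃ █   █   █ █           █ █       ┃
┃ █ █████ █████ ███ █████ █       ┃
┃ █   █   █   █ █   █     █       ┃
┗━━━━━━━━━━━━━━━━━━━━━━━━━━━━━━━━━┛
  ┠────────────────────┨──────────┨
  ┃A1: =SUM(C1:A5)     ┃          ┃
  ┃       A       B    ┃·         ┃
  ┃--------------------┃·         ┃
  ┃  1 [#CIRC!]       0┃·         ┃
  ┃  2        0       0┃·         ┃
  ┃  3        0       0┃█         ┃
  ┃  4        0       0┃·         ┃
  ┃  5        0       0┃█         ┃
  ┃  6        0       0┃·         ┃


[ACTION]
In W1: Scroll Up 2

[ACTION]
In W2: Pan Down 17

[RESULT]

┃██████████████████████████       ┃
┃                                 ┃
┃                                 ┃
┃                                 ┃
┃                                 ┃
┃                                 ┃
┃                                 ┃
┃                                 ┃
┃                                 ┃
┃                                 ┃
┗━━━━━━━━━━━━━━━━━━━━━━━━━━━━━━━━━┛
  ┠────────────────────┨──────────┨
  ┃A1: =SUM(C1:A5)     ┃          ┃
  ┃       A       B    ┃·         ┃
  ┃--------------------┃·         ┃
  ┃  1 [#CIRC!]       0┃·         ┃
  ┃  2        0       0┃·         ┃
  ┃  3        0       0┃█         ┃
  ┃  4        0       0┃·         ┃
  ┃  5        0       0┃█         ┃
  ┃  6        0       0┃·         ┃


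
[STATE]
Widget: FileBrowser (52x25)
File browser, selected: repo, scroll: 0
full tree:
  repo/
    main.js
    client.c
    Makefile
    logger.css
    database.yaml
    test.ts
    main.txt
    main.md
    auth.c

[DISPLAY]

> [-] repo/                                         
    main.js                                         
    client.c                                        
    Makefile                                        
    logger.css                                      
    database.yaml                                   
    test.ts                                         
    main.txt                                        
    main.md                                         
    auth.c                                          
                                                    
                                                    
                                                    
                                                    
                                                    
                                                    
                                                    
                                                    
                                                    
                                                    
                                                    
                                                    
                                                    
                                                    
                                                    


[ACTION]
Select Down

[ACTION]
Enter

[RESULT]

  [-] repo/                                         
  > main.js                                         
    client.c                                        
    Makefile                                        
    logger.css                                      
    database.yaml                                   
    test.ts                                         
    main.txt                                        
    main.md                                         
    auth.c                                          
                                                    
                                                    
                                                    
                                                    
                                                    
                                                    
                                                    
                                                    
                                                    
                                                    
                                                    
                                                    
                                                    
                                                    
                                                    


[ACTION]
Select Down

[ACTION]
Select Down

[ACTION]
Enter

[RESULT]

  [-] repo/                                         
    main.js                                         
    client.c                                        
  > Makefile                                        
    logger.css                                      
    database.yaml                                   
    test.ts                                         
    main.txt                                        
    main.md                                         
    auth.c                                          
                                                    
                                                    
                                                    
                                                    
                                                    
                                                    
                                                    
                                                    
                                                    
                                                    
                                                    
                                                    
                                                    
                                                    
                                                    


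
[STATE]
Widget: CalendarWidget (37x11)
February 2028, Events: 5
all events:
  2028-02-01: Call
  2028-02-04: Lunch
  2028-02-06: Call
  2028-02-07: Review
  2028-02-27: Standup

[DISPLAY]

            February 2028            
Mo Tu We Th Fr Sa Su                 
    1*  2  3  4*  5  6*              
 7*  8  9 10 11 12 13                
14 15 16 17 18 19 20                 
21 22 23 24 25 26 27*                
28 29                                
                                     
                                     
                                     
                                     


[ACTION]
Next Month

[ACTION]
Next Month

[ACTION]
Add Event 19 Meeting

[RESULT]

              April 2028             
Mo Tu We Th Fr Sa Su                 
                1  2                 
 3  4  5  6  7  8  9                 
10 11 12 13 14 15 16                 
17 18 19* 20 21 22 23                
24 25 26 27 28 29 30                 
                                     
                                     
                                     
                                     


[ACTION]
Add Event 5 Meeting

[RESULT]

              April 2028             
Mo Tu We Th Fr Sa Su                 
                1  2                 
 3  4  5*  6  7  8  9                
10 11 12 13 14 15 16                 
17 18 19* 20 21 22 23                
24 25 26 27 28 29 30                 
                                     
                                     
                                     
                                     


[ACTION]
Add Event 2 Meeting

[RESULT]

              April 2028             
Mo Tu We Th Fr Sa Su                 
                1  2*                
 3  4  5*  6  7  8  9                
10 11 12 13 14 15 16                 
17 18 19* 20 21 22 23                
24 25 26 27 28 29 30                 
                                     
                                     
                                     
                                     


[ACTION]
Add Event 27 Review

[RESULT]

              April 2028             
Mo Tu We Th Fr Sa Su                 
                1  2*                
 3  4  5*  6  7  8  9                
10 11 12 13 14 15 16                 
17 18 19* 20 21 22 23                
24 25 26 27* 28 29 30                
                                     
                                     
                                     
                                     


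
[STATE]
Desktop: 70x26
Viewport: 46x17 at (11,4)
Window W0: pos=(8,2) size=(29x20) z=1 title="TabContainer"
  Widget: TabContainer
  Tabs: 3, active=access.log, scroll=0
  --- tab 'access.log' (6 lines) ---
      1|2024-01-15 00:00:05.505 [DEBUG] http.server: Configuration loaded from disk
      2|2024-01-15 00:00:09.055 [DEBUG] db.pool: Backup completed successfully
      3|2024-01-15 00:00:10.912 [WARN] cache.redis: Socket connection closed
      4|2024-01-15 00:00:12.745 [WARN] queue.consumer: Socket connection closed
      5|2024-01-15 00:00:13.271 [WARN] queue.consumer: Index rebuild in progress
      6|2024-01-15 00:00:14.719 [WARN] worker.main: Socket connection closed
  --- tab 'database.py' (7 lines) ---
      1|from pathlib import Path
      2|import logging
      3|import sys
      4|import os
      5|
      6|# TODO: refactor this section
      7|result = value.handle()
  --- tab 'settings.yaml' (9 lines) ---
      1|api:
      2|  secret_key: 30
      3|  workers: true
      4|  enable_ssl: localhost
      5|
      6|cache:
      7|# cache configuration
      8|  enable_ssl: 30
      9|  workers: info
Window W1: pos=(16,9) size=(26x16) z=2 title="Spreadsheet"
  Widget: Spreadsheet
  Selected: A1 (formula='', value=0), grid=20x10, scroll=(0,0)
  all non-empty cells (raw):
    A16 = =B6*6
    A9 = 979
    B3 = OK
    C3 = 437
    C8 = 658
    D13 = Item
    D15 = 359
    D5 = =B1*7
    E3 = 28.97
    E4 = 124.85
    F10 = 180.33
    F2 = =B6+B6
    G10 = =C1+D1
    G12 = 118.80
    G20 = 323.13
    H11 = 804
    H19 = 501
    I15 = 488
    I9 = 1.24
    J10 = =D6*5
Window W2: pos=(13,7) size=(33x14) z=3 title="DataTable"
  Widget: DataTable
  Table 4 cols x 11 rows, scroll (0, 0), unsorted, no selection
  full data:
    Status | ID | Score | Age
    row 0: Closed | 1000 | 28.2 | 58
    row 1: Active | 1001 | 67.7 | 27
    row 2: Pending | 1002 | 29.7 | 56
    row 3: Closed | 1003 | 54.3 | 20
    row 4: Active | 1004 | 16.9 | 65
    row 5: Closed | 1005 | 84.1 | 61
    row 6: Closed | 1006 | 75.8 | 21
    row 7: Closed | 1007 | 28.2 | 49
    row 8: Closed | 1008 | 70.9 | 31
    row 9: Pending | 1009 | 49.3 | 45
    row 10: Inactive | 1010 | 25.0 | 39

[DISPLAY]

─────────────────────────┨                    
ccess.log]│ database.py │┃                    
─────────────────────────┃                    
24┏━━━━━━━━━━━━━━━━━━━━━━━━━━━━━━━┓           
24┃ DataTable                     ┃           
24┠───────────────────────────────┨           
24┃Status  │ID  │Score│Age        ┃           
24┃────────┼────┼─────┼───        ┃           
24┃Closed  │1000│28.2 │58         ┃           
  ┃Active  │1001│67.7 │27         ┃           
  ┃Pending │1002│29.7 │56         ┃           
  ┃Closed  │1003│54.3 │20         ┃           
  ┃Active  │1004│16.9 │65         ┃           
  ┃Closed  │1005│84.1 │61         ┃           
  ┃Closed  │1006│75.8 │21         ┃           
  ┃Closed  │1007│28.2 │49         ┃           
  ┗━━━━━━━━━━━━━━━━━━━━━━━━━━━━━━━┛           


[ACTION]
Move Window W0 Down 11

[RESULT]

                                              
                                              
━━━━━━━━━━━━━━━━━━━━━━━━━┓                    
ab┏━━━━━━━━━━━━━━━━━━━━━━━━━━━━━━━┓           
──┃ DataTable                     ┃           
cc┠───────────────────────────────┨           
──┃Status  │ID  │Score│Age        ┃           
24┃────────┼────┼─────┼───        ┃           
24┃Closed  │1000│28.2 │58         ┃           
24┃Active  │1001│67.7 │27         ┃           
24┃Pending │1002│29.7 │56         ┃           
24┃Closed  │1003│54.3 │20         ┃           
24┃Active  │1004│16.9 │65         ┃           
  ┃Closed  │1005│84.1 │61         ┃           
  ┃Closed  │1006│75.8 │21         ┃           
  ┃Closed  │1007│28.2 │49         ┃           
  ┗━━━━━━━━━━━━━━━━━━━━━━━━━━━━━━━┛           


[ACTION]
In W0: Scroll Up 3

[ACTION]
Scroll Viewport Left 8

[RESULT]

                                              
                                              
     ┏━━━━━━━━━━━━━━━━━━━━━━━━━━━┓            
     ┃ Tab┏━━━━━━━━━━━━━━━━━━━━━━━━━━━━━━━┓   
     ┠────┃ DataTable                     ┃   
     ┃[acc┠───────────────────────────────┨   
     ┃────┃Status  │ID  │Score│Age        ┃   
     ┃2024┃────────┼────┼─────┼───        ┃   
     ┃2024┃Closed  │1000│28.2 │58         ┃   
     ┃2024┃Active  │1001│67.7 │27         ┃   
     ┃2024┃Pending │1002│29.7 │56         ┃   
     ┃2024┃Closed  │1003│54.3 │20         ┃   
     ┃2024┃Active  │1004│16.9 │65         ┃   
     ┃    ┃Closed  │1005│84.1 │61         ┃   
     ┃    ┃Closed  │1006│75.8 │21         ┃   
     ┃    ┃Closed  │1007│28.2 │49         ┃   
     ┃    ┗━━━━━━━━━━━━━━━━━━━━━━━━━━━━━━━┛   
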